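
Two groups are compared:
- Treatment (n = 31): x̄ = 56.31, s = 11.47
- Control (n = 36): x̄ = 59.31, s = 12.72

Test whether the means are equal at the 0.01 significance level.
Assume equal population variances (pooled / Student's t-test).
Student's two-sample t-test (equal variances):
H₀: μ₁ = μ₂
H₁: μ₁ ≠ μ₂
df = n₁ + n₂ - 2 = 65
Pooled variance s_p² = [(n₁-1)s₁² + (n₂-1)s₂²] / (n₁ + n₂ - 2) = [(30)(11.47²) + (35)(12.72²)] / 65 = 147.8426
SE = √(s_p²(1/n₁ + 1/n₂)) = √(147.8426 × (1/31 + 1/36)) = 2.9792
t = (x̄₁ - x̄₂) / SE = (56.31 - 59.31) / 2.9792 = -3.00 / 2.9792 = -1.007
p-value = 0.3177

Since p-value > α = 0.01, we fail to reject H₀.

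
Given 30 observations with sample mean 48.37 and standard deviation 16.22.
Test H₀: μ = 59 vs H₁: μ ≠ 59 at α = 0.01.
One-sample t-test:
H₀: μ = 59
H₁: μ ≠ 59
df = n - 1 = 29
t = (x̄ - μ₀) / (s/√n) = (48.37 - 59) / (16.22/√30) = -3.590
p-value = 0.0012

Since p-value < α = 0.01, we reject H₀.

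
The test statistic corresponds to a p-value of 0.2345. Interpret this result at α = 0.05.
Since p = 0.2345 > α = 0.05, fail to reject H₀.
There is insufficient evidence to reject the null hypothesis; the result is not statistically significant at the 0.05 level.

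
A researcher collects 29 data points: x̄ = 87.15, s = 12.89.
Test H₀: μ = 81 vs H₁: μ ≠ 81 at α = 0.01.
One-sample t-test:
H₀: μ = 81
H₁: μ ≠ 81
df = n - 1 = 28
t = (x̄ - μ₀) / (s/√n) = (87.15 - 81) / (12.89/√29) = 2.569
p-value = 0.0158

Since p-value > α = 0.01, we fail to reject H₀.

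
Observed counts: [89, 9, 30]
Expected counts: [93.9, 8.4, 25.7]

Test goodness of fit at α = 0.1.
Chi-square goodness of fit test:
H₀: observed counts match expected distribution
H₁: observed counts differ from expected distribution
df = k - 1 = 2
χ² = Σ(O - E)²/E
   = (89 - 93.9)²/93.9 + (9 - 8.4)²/8.4 + (30 - 25.7)²/25.7
   = 0.256 + 0.043 + 0.719
   = 1.02
p-value = 0.6011

Since p-value > α = 0.1, we fail to reject H₀.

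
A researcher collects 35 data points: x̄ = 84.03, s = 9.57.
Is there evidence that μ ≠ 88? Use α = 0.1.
One-sample t-test:
H₀: μ = 88
H₁: μ ≠ 88
df = n - 1 = 34
t = (x̄ - μ₀) / (s/√n) = (84.03 - 88) / (9.57/√35) = -2.454
p-value = 0.0194

Since p-value < α = 0.1, we reject H₀.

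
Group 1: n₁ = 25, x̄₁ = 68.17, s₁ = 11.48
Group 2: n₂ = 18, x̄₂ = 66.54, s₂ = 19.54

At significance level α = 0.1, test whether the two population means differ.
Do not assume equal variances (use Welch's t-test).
Welch's two-sample t-test:
H₀: μ₁ = μ₂
H₁: μ₁ ≠ μ₂
s₁²/n₁ = 11.48²/25 = 5.2716,  s₂²/n₂ = 19.54²/18 = 21.2118
SE = √(s₁²/n₁ + s₂²/n₂) = √(5.2716 + 21.2118) = 5.1462
df (Welch-Satterthwaite) = (s₁²/n₁ + s₂²/n₂)² / [(s₁²/n₁)²/(n₁-1) + (s₂²/n₂)²/(n₂-1)] ≈ 25.39
t = (x̄₁ - x̄₂) / SE = (68.17 - 66.54) / 5.1462 = 1.63 / 5.1462 = 0.317
p-value = 0.7540

Since p-value > α = 0.1, we fail to reject H₀.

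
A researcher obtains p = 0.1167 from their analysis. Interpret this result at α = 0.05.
Since p = 0.1167 > α = 0.05, fail to reject H₀.
There is insufficient evidence to reject the null hypothesis; the result is not statistically significant at the 0.05 level.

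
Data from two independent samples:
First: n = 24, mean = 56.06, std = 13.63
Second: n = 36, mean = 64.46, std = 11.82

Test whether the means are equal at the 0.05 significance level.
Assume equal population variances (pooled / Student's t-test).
Student's two-sample t-test (equal variances):
H₀: μ₁ = μ₂
H₁: μ₁ ≠ μ₂
df = n₁ + n₂ - 2 = 58
Pooled variance s_p² = [(n₁-1)s₁² + (n₂-1)s₂²] / (n₁ + n₂ - 2) = [(23)(13.63²) + (35)(11.82²)] / 58 = 157.9794
SE = √(s_p²(1/n₁ + 1/n₂)) = √(157.9794 × (1/24 + 1/36)) = 3.3122
t = (x̄₁ - x̄₂) / SE = (56.06 - 64.46) / 3.3122 = -8.40 / 3.3122 = -2.536
p-value = 0.0139

Since p-value < α = 0.05, we reject H₀.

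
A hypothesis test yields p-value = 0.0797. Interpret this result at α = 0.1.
Since p = 0.0797 < α = 0.1, reject H₀.
There is sufficient evidence to reject the null hypothesis; the result is statistically significant at the 0.1 level.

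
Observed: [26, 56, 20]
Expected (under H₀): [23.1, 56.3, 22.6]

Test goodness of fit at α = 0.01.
Chi-square goodness of fit test:
H₀: observed counts match expected distribution
H₁: observed counts differ from expected distribution
df = k - 1 = 2
χ² = Σ(O - E)²/E
   = (26 - 23.1)²/23.1 + (56 - 56.3)²/56.3 + (20 - 22.6)²/22.6
   = 0.364 + 0.002 + 0.299
   = 0.66
p-value = 0.7172

Since p-value > α = 0.01, we fail to reject H₀.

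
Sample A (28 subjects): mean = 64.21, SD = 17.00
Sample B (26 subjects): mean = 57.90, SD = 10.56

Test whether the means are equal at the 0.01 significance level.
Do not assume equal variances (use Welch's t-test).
Welch's two-sample t-test:
H₀: μ₁ = μ₂
H₁: μ₁ ≠ μ₂
s₁²/n₁ = 17.00²/28 = 10.3214,  s₂²/n₂ = 10.56²/26 = 4.2890
SE = √(s₁²/n₁ + s₂²/n₂) = √(10.3214 + 4.2890) = 3.8224
df (Welch-Satterthwaite) = (s₁²/n₁ + s₂²/n₂)² / [(s₁²/n₁)²/(n₁-1) + (s₂²/n₂)²/(n₂-1)] ≈ 45.60
t = (x̄₁ - x̄₂) / SE = (64.21 - 57.90) / 3.8224 = 6.31 / 3.8224 = 1.651
p-value = 0.1056

Since p-value > α = 0.01, we fail to reject H₀.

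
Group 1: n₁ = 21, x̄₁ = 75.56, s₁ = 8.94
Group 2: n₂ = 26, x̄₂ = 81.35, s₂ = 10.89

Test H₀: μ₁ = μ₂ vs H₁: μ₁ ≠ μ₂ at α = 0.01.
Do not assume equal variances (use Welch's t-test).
Welch's two-sample t-test:
H₀: μ₁ = μ₂
H₁: μ₁ ≠ μ₂
s₁²/n₁ = 8.94²/21 = 3.8059,  s₂²/n₂ = 10.89²/26 = 4.5612
SE = √(s₁²/n₁ + s₂²/n₂) = √(3.8059 + 4.5612) = 2.8926
df (Welch-Satterthwaite) = (s₁²/n₁ + s₂²/n₂)² / [(s₁²/n₁)²/(n₁-1) + (s₂²/n₂)²/(n₂-1)] ≈ 44.98
t = (x̄₁ - x̄₂) / SE = (75.56 - 81.35) / 2.8926 = -5.79 / 2.8926 = -2.002
p-value = 0.0514

Since p-value > α = 0.01, we fail to reject H₀.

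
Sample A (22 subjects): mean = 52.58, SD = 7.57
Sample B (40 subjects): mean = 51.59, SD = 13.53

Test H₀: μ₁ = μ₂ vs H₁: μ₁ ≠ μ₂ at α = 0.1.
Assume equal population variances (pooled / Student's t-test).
Student's two-sample t-test (equal variances):
H₀: μ₁ = μ₂
H₁: μ₁ ≠ μ₂
df = n₁ + n₂ - 2 = 60
Pooled variance s_p² = [(n₁-1)s₁² + (n₂-1)s₂²] / (n₁ + n₂ - 2) = [(21)(7.57²) + (39)(13.53²)] / 60 = 139.0463
SE = √(s_p²(1/n₁ + 1/n₂)) = √(139.0463 × (1/22 + 1/40)) = 3.1299
t = (x̄₁ - x̄₂) / SE = (52.58 - 51.59) / 3.1299 = 0.99 / 3.1299 = 0.316
p-value = 0.7529

Since p-value > α = 0.1, we fail to reject H₀.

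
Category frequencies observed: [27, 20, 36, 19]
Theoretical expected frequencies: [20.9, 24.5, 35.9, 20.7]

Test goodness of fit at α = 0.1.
Chi-square goodness of fit test:
H₀: observed counts match expected distribution
H₁: observed counts differ from expected distribution
df = k - 1 = 3
χ² = Σ(O - E)²/E
   = (27 - 20.9)²/20.9 + (20 - 24.5)²/24.5 + (36 - 35.9)²/35.9 + (19 - 20.7)²/20.7
   = 1.780 + 0.827 + 0.000 + 0.140
   = 2.75
p-value = 0.4323

Since p-value > α = 0.1, we fail to reject H₀.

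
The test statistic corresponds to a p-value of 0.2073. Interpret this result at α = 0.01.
Since p = 0.2073 > α = 0.01, fail to reject H₀.
There is insufficient evidence to reject the null hypothesis; the result is not statistically significant at the 0.01 level.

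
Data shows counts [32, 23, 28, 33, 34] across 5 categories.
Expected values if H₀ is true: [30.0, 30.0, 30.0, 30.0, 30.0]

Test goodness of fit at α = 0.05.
Chi-square goodness of fit test:
H₀: observed counts match expected distribution
H₁: observed counts differ from expected distribution
df = k - 1 = 4
χ² = Σ(O - E)²/E
   = (32 - 30.0)²/30.0 + (23 - 30.0)²/30.0 + (28 - 30.0)²/30.0 + (33 - 30.0)²/30.0 + (34 - 30.0)²/30.0
   = 0.133 + 1.633 + 0.133 + 0.300 + 0.533
   = 2.73
p-value = 0.6034

Since p-value > α = 0.05, we fail to reject H₀.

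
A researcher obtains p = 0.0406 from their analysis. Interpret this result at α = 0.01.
Since p = 0.0406 > α = 0.01, fail to reject H₀.
There is insufficient evidence to reject the null hypothesis; the result is not statistically significant at the 0.01 level.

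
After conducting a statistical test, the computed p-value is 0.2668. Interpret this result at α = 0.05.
Since p = 0.2668 > α = 0.05, fail to reject H₀.
There is insufficient evidence to reject the null hypothesis; the result is not statistically significant at the 0.05 level.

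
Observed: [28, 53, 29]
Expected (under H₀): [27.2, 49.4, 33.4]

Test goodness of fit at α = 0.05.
Chi-square goodness of fit test:
H₀: observed counts match expected distribution
H₁: observed counts differ from expected distribution
df = k - 1 = 2
χ² = Σ(O - E)²/E
   = (28 - 27.2)²/27.2 + (53 - 49.4)²/49.4 + (29 - 33.4)²/33.4
   = 0.024 + 0.262 + 0.580
   = 0.87
p-value = 0.6487

Since p-value > α = 0.05, we fail to reject H₀.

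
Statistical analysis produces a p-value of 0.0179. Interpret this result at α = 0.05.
Since p = 0.0179 < α = 0.05, reject H₀.
There is sufficient evidence to reject the null hypothesis; the result is statistically significant at the 0.05 level.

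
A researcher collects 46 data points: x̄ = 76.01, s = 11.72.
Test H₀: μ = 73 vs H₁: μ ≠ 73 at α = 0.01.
One-sample t-test:
H₀: μ = 73
H₁: μ ≠ 73
df = n - 1 = 45
t = (x̄ - μ₀) / (s/√n) = (76.01 - 73) / (11.72/√46) = 1.742
p-value = 0.0884

Since p-value > α = 0.01, we fail to reject H₀.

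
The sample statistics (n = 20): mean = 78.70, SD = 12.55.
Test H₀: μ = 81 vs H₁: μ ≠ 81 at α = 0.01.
One-sample t-test:
H₀: μ = 81
H₁: μ ≠ 81
df = n - 1 = 19
t = (x̄ - μ₀) / (s/√n) = (78.70 - 81) / (12.55/√20) = -0.820
p-value = 0.4226

Since p-value > α = 0.01, we fail to reject H₀.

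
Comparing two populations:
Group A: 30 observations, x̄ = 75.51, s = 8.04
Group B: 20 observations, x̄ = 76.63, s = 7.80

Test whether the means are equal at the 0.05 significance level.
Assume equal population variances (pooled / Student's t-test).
Student's two-sample t-test (equal variances):
H₀: μ₁ = μ₂
H₁: μ₁ ≠ μ₂
df = n₁ + n₂ - 2 = 48
Pooled variance s_p² = [(n₁-1)s₁² + (n₂-1)s₂²] / (n₁ + n₂ - 2) = [(29)(8.04²) + (19)(7.80²)] / 48 = 63.1368
SE = √(s_p²(1/n₁ + 1/n₂)) = √(63.1368 × (1/30 + 1/20)) = 2.2938
t = (x̄₁ - x̄₂) / SE = (75.51 - 76.63) / 2.2938 = -1.12 / 2.2938 = -0.488
p-value = 0.6276

Since p-value > α = 0.05, we fail to reject H₀.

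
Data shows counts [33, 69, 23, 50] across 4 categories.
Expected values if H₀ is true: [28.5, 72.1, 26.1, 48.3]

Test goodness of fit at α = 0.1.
Chi-square goodness of fit test:
H₀: observed counts match expected distribution
H₁: observed counts differ from expected distribution
df = k - 1 = 3
χ² = Σ(O - E)²/E
   = (33 - 28.5)²/28.5 + (69 - 72.1)²/72.1 + (23 - 26.1)²/26.1 + (50 - 48.3)²/48.3
   = 0.711 + 0.133 + 0.368 + 0.060
   = 1.27
p-value = 0.7358

Since p-value > α = 0.1, we fail to reject H₀.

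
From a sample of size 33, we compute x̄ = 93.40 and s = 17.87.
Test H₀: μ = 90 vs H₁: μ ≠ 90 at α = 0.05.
One-sample t-test:
H₀: μ = 90
H₁: μ ≠ 90
df = n - 1 = 32
t = (x̄ - μ₀) / (s/√n) = (93.40 - 90) / (17.87/√33) = 1.093
p-value = 0.2826

Since p-value > α = 0.05, we fail to reject H₀.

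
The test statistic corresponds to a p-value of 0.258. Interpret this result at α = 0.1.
Since p = 0.258 > α = 0.1, fail to reject H₀.
There is insufficient evidence to reject the null hypothesis; the result is not statistically significant at the 0.1 level.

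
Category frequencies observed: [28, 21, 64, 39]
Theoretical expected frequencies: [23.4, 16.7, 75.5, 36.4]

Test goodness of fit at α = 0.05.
Chi-square goodness of fit test:
H₀: observed counts match expected distribution
H₁: observed counts differ from expected distribution
df = k - 1 = 3
χ² = Σ(O - E)²/E
   = (28 - 23.4)²/23.4 + (21 - 16.7)²/16.7 + (64 - 75.5)²/75.5 + (39 - 36.4)²/36.4
   = 0.904 + 1.107 + 1.752 + 0.186
   = 3.95
p-value = 0.2670

Since p-value > α = 0.05, we fail to reject H₀.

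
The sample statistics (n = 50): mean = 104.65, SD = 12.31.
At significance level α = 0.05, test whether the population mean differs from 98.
One-sample t-test:
H₀: μ = 98
H₁: μ ≠ 98
df = n - 1 = 49
t = (x̄ - μ₀) / (s/√n) = (104.65 - 98) / (12.31/√50) = 3.820
p-value = 0.0004

Since p-value < α = 0.05, we reject H₀.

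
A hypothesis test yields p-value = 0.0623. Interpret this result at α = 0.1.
Since p = 0.0623 < α = 0.1, reject H₀.
There is sufficient evidence to reject the null hypothesis; the result is statistically significant at the 0.1 level.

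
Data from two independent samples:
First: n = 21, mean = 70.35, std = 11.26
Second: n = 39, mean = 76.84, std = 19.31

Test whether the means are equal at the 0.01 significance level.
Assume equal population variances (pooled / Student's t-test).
Student's two-sample t-test (equal variances):
H₀: μ₁ = μ₂
H₁: μ₁ ≠ μ₂
df = n₁ + n₂ - 2 = 58
Pooled variance s_p² = [(n₁-1)s₁² + (n₂-1)s₂²] / (n₁ + n₂ - 2) = [(20)(11.26²) + (38)(19.31²)] / 58 = 288.0180
SE = √(s_p²(1/n₁ + 1/n₂)) = √(288.0180 × (1/21 + 1/39)) = 4.5935
t = (x̄₁ - x̄₂) / SE = (70.35 - 76.84) / 4.5935 = -6.49 / 4.5935 = -1.413
p-value = 0.1630

Since p-value > α = 0.01, we fail to reject H₀.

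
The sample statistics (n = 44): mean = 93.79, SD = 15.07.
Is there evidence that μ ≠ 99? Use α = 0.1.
One-sample t-test:
H₀: μ = 99
H₁: μ ≠ 99
df = n - 1 = 43
t = (x̄ - μ₀) / (s/√n) = (93.79 - 99) / (15.07/√44) = -2.293
p-value = 0.0268

Since p-value < α = 0.1, we reject H₀.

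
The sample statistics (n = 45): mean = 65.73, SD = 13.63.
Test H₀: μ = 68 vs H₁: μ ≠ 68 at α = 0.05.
One-sample t-test:
H₀: μ = 68
H₁: μ ≠ 68
df = n - 1 = 44
t = (x̄ - μ₀) / (s/√n) = (65.73 - 68) / (13.63/√45) = -1.117
p-value = 0.2700

Since p-value > α = 0.05, we fail to reject H₀.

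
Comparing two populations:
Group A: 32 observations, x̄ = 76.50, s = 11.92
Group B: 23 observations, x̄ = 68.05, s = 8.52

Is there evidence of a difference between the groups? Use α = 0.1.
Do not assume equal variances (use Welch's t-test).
Welch's two-sample t-test:
H₀: μ₁ = μ₂
H₁: μ₁ ≠ μ₂
s₁²/n₁ = 11.92²/32 = 4.4402,  s₂²/n₂ = 8.52²/23 = 3.1561
SE = √(s₁²/n₁ + s₂²/n₂) = √(4.4402 + 3.1561) = 2.7561
df (Welch-Satterthwaite) = (s₁²/n₁ + s₂²/n₂)² / [(s₁²/n₁)²/(n₁-1) + (s₂²/n₂)²/(n₂-1)] ≈ 53.00
t = (x̄₁ - x̄₂) / SE = (76.50 - 68.05) / 2.7561 = 8.45 / 2.7561 = 3.066
p-value = 0.0034

Since p-value < α = 0.1, we reject H₀.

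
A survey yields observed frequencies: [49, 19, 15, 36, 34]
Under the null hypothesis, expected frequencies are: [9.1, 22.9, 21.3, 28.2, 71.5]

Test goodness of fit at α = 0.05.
Chi-square goodness of fit test:
H₀: observed counts match expected distribution
H₁: observed counts differ from expected distribution
df = k - 1 = 4
χ² = Σ(O - E)²/E
   = (49 - 9.1)²/9.1 + (19 - 22.9)²/22.9 + (15 - 21.3)²/21.3 + (36 - 28.2)²/28.2 + (34 - 71.5)²/71.5
   = 174.946 + 0.664 + 1.863 + 2.157 + 19.668
   = 199.30
p-value < 0.0001

Since p-value < α = 0.05, we reject H₀.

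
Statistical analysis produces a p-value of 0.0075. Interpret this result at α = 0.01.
Since p = 0.0075 < α = 0.01, reject H₀.
There is sufficient evidence to reject the null hypothesis; the result is statistically significant at the 0.01 level.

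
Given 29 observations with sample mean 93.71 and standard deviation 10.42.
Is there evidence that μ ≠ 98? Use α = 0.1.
One-sample t-test:
H₀: μ = 98
H₁: μ ≠ 98
df = n - 1 = 28
t = (x̄ - μ₀) / (s/√n) = (93.71 - 98) / (10.42/√29) = -2.217
p-value = 0.0349

Since p-value < α = 0.1, we reject H₀.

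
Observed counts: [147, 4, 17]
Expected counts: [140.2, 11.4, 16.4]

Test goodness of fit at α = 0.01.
Chi-square goodness of fit test:
H₀: observed counts match expected distribution
H₁: observed counts differ from expected distribution
df = k - 1 = 2
χ² = Σ(O - E)²/E
   = (147 - 140.2)²/140.2 + (4 - 11.4)²/11.4 + (17 - 16.4)²/16.4
   = 0.330 + 4.804 + 0.022
   = 5.16
p-value = 0.0760

Since p-value > α = 0.01, we fail to reject H₀.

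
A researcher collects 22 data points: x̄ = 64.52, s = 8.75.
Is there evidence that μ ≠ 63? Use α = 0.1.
One-sample t-test:
H₀: μ = 63
H₁: μ ≠ 63
df = n - 1 = 21
t = (x̄ - μ₀) / (s/√n) = (64.52 - 63) / (8.75/√22) = 0.815
p-value = 0.4243

Since p-value > α = 0.1, we fail to reject H₀.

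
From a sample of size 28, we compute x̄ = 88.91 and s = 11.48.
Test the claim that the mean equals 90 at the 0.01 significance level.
One-sample t-test:
H₀: μ = 90
H₁: μ ≠ 90
df = n - 1 = 27
t = (x̄ - μ₀) / (s/√n) = (88.91 - 90) / (11.48/√28) = -0.502
p-value = 0.6194

Since p-value > α = 0.01, we fail to reject H₀.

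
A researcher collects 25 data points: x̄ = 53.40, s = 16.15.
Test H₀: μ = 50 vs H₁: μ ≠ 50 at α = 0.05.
One-sample t-test:
H₀: μ = 50
H₁: μ ≠ 50
df = n - 1 = 24
t = (x̄ - μ₀) / (s/√n) = (53.40 - 50) / (16.15/√25) = 1.053
p-value = 0.3030

Since p-value > α = 0.05, we fail to reject H₀.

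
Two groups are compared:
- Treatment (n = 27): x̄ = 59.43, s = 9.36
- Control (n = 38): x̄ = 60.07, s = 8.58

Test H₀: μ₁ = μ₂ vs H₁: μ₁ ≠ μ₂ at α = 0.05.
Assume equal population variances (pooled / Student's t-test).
Student's two-sample t-test (equal variances):
H₀: μ₁ = μ₂
H₁: μ₁ ≠ μ₂
df = n₁ + n₂ - 2 = 63
Pooled variance s_p² = [(n₁-1)s₁² + (n₂-1)s₂²] / (n₁ + n₂ - 2) = [(26)(9.36²) + (37)(8.58²)] / 63 = 79.3914
SE = √(s_p²(1/n₁ + 1/n₂)) = √(79.3914 × (1/27 + 1/38)) = 2.2427
t = (x̄₁ - x̄₂) / SE = (59.43 - 60.07) / 2.2427 = -0.64 / 2.2427 = -0.285
p-value = 0.7763

Since p-value > α = 0.05, we fail to reject H₀.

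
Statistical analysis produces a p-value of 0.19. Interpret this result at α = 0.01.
Since p = 0.19 > α = 0.01, fail to reject H₀.
There is insufficient evidence to reject the null hypothesis; the result is not statistically significant at the 0.01 level.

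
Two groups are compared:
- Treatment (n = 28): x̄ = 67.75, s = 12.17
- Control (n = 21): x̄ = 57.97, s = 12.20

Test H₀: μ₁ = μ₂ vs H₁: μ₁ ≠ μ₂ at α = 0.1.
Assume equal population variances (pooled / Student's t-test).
Student's two-sample t-test (equal variances):
H₀: μ₁ = μ₂
H₁: μ₁ ≠ μ₂
df = n₁ + n₂ - 2 = 47
Pooled variance s_p² = [(n₁-1)s₁² + (n₂-1)s₂²] / (n₁ + n₂ - 2) = [(27)(12.17²) + (20)(12.20²)] / 47 = 148.4200
SE = √(s_p²(1/n₁ + 1/n₂)) = √(148.4200 × (1/28 + 1/21)) = 3.5169
t = (x̄₁ - x̄₂) / SE = (67.75 - 57.97) / 3.5169 = 9.78 / 3.5169 = 2.781
p-value = 0.0078

Since p-value < α = 0.1, we reject H₀.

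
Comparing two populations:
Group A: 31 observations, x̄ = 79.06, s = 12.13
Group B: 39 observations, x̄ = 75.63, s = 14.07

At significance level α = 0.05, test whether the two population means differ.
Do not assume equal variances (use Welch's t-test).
Welch's two-sample t-test:
H₀: μ₁ = μ₂
H₁: μ₁ ≠ μ₂
s₁²/n₁ = 12.13²/31 = 4.7464,  s₂²/n₂ = 14.07²/39 = 5.0760
SE = √(s₁²/n₁ + s₂²/n₂) = √(4.7464 + 5.0760) = 3.1341
df (Welch-Satterthwaite) = (s₁²/n₁ + s₂²/n₂)² / [(s₁²/n₁)²/(n₁-1) + (s₂²/n₂)²/(n₂-1)] ≈ 67.52
t = (x̄₁ - x̄₂) / SE = (79.06 - 75.63) / 3.1341 = 3.43 / 3.1341 = 1.094
p-value = 0.2777

Since p-value > α = 0.05, we fail to reject H₀.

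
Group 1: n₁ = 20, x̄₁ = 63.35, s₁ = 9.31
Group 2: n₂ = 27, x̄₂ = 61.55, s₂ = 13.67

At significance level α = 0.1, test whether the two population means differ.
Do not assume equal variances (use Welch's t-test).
Welch's two-sample t-test:
H₀: μ₁ = μ₂
H₁: μ₁ ≠ μ₂
s₁²/n₁ = 9.31²/20 = 4.3338,  s₂²/n₂ = 13.67²/27 = 6.9211
SE = √(s₁²/n₁ + s₂²/n₂) = √(4.3338 + 6.9211) = 3.3548
df (Welch-Satterthwaite) = (s₁²/n₁ + s₂²/n₂)² / [(s₁²/n₁)²/(n₁-1) + (s₂²/n₂)²/(n₂-1)] ≈ 44.75
t = (x̄₁ - x̄₂) / SE = (63.35 - 61.55) / 3.3548 = 1.80 / 3.3548 = 0.537
p-value = 0.5942

Since p-value > α = 0.1, we fail to reject H₀.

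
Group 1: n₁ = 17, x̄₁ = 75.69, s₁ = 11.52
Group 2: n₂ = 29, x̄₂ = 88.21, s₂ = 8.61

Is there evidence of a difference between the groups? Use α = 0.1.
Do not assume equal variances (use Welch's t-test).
Welch's two-sample t-test:
H₀: μ₁ = μ₂
H₁: μ₁ ≠ μ₂
s₁²/n₁ = 11.52²/17 = 7.8065,  s₂²/n₂ = 8.61²/29 = 2.5563
SE = √(s₁²/n₁ + s₂²/n₂) = √(7.8065 + 2.5563) = 3.2191
df (Welch-Satterthwaite) = (s₁²/n₁ + s₂²/n₂)² / [(s₁²/n₁)²/(n₁-1) + (s₂²/n₂)²/(n₂-1)] ≈ 26.57
t = (x̄₁ - x̄₂) / SE = (75.69 - 88.21) / 3.2191 = -12.52 / 3.2191 = -3.889
p-value = 0.0006

Since p-value < α = 0.1, we reject H₀.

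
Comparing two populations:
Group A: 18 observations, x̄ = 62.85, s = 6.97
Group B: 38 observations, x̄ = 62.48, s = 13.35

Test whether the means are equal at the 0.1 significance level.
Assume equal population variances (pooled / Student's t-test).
Student's two-sample t-test (equal variances):
H₀: μ₁ = μ₂
H₁: μ₁ ≠ μ₂
df = n₁ + n₂ - 2 = 54
Pooled variance s_p² = [(n₁-1)s₁² + (n₂-1)s₂²] / (n₁ + n₂ - 2) = [(17)(6.97²) + (37)(13.35²)] / 54 = 137.4094
SE = √(s_p²(1/n₁ + 1/n₂)) = √(137.4094 × (1/18 + 1/38)) = 3.3541
t = (x̄₁ - x̄₂) / SE = (62.85 - 62.48) / 3.3541 = 0.37 / 3.3541 = 0.110
p-value = 0.9126

Since p-value > α = 0.1, we fail to reject H₀.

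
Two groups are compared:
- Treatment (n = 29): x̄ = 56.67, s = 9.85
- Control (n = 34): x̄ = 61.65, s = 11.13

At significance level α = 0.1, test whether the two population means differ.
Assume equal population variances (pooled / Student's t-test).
Student's two-sample t-test (equal variances):
H₀: μ₁ = μ₂
H₁: μ₁ ≠ μ₂
df = n₁ + n₂ - 2 = 61
Pooled variance s_p² = [(n₁-1)s₁² + (n₂-1)s₂²] / (n₁ + n₂ - 2) = [(28)(9.85²) + (33)(11.13²)] / 61 = 111.5503
SE = √(s_p²(1/n₁ + 1/n₂)) = √(111.5503 × (1/29 + 1/34)) = 2.6697
t = (x̄₁ - x̄₂) / SE = (56.67 - 61.65) / 2.6697 = -4.98 / 2.6697 = -1.865
p-value = 0.0669

Since p-value < α = 0.1, we reject H₀.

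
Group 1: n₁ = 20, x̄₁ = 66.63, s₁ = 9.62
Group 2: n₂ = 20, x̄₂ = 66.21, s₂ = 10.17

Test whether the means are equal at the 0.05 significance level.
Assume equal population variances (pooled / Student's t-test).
Student's two-sample t-test (equal variances):
H₀: μ₁ = μ₂
H₁: μ₁ ≠ μ₂
df = n₁ + n₂ - 2 = 38
Pooled variance s_p² = [(n₁-1)s₁² + (n₂-1)s₂²] / (n₁ + n₂ - 2) = [(19)(9.62²) + (19)(10.17²)] / 38 = 97.9866
SE = √(s_p²(1/n₁ + 1/n₂)) = √(97.9866 × (1/20 + 1/20)) = 3.1303
t = (x̄₁ - x̄₂) / SE = (66.63 - 66.21) / 3.1303 = 0.42 / 3.1303 = 0.134
p-value = 0.8940

Since p-value > α = 0.05, we fail to reject H₀.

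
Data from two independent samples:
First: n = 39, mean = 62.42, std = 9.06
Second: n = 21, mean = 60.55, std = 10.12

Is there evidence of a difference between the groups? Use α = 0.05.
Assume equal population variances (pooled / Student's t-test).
Student's two-sample t-test (equal variances):
H₀: μ₁ = μ₂
H₁: μ₁ ≠ μ₂
df = n₁ + n₂ - 2 = 58
Pooled variance s_p² = [(n₁-1)s₁² + (n₂-1)s₂²] / (n₁ + n₂ - 2) = [(38)(9.06²) + (20)(10.12²)] / 58 = 89.0942
SE = √(s_p²(1/n₁ + 1/n₂)) = √(89.0942 × (1/39 + 1/21)) = 2.5548
t = (x̄₁ - x̄₂) / SE = (62.42 - 60.55) / 2.5548 = 1.87 / 2.5548 = 0.732
p-value = 0.4671

Since p-value > α = 0.05, we fail to reject H₀.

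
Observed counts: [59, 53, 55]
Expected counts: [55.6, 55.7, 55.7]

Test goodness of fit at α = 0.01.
Chi-square goodness of fit test:
H₀: observed counts match expected distribution
H₁: observed counts differ from expected distribution
df = k - 1 = 2
χ² = Σ(O - E)²/E
   = (59 - 55.6)²/55.6 + (53 - 55.7)²/55.7 + (55 - 55.7)²/55.7
   = 0.208 + 0.131 + 0.009
   = 0.35
p-value = 0.8405

Since p-value > α = 0.01, we fail to reject H₀.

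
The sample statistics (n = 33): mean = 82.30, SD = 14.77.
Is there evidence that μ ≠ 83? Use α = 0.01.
One-sample t-test:
H₀: μ = 83
H₁: μ ≠ 83
df = n - 1 = 32
t = (x̄ - μ₀) / (s/√n) = (82.30 - 83) / (14.77/√33) = -0.272
p-value = 0.7872

Since p-value > α = 0.01, we fail to reject H₀.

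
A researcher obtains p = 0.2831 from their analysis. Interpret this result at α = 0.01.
Since p = 0.2831 > α = 0.01, fail to reject H₀.
There is insufficient evidence to reject the null hypothesis; the result is not statistically significant at the 0.01 level.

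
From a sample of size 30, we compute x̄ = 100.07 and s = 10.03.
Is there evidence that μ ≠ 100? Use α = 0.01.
One-sample t-test:
H₀: μ = 100
H₁: μ ≠ 100
df = n - 1 = 29
t = (x̄ - μ₀) / (s/√n) = (100.07 - 100) / (10.03/√30) = 0.038
p-value = 0.9698

Since p-value > α = 0.01, we fail to reject H₀.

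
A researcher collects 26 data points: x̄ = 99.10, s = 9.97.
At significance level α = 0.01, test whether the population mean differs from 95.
One-sample t-test:
H₀: μ = 95
H₁: μ ≠ 95
df = n - 1 = 25
t = (x̄ - μ₀) / (s/√n) = (99.10 - 95) / (9.97/√26) = 2.097
p-value = 0.0463

Since p-value > α = 0.01, we fail to reject H₀.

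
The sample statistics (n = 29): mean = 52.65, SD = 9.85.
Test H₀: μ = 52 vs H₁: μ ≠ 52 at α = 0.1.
One-sample t-test:
H₀: μ = 52
H₁: μ ≠ 52
df = n - 1 = 28
t = (x̄ - μ₀) / (s/√n) = (52.65 - 52) / (9.85/√29) = 0.355
p-value = 0.7250

Since p-value > α = 0.1, we fail to reject H₀.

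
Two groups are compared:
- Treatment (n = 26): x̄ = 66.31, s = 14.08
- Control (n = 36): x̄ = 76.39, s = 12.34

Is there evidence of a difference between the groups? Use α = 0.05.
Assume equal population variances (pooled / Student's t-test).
Student's two-sample t-test (equal variances):
H₀: μ₁ = μ₂
H₁: μ₁ ≠ μ₂
df = n₁ + n₂ - 2 = 60
Pooled variance s_p² = [(n₁-1)s₁² + (n₂-1)s₂²] / (n₁ + n₂ - 2) = [(25)(14.08²) + (35)(12.34²)] / 60 = 171.4301
SE = √(s_p²(1/n₁ + 1/n₂)) = √(171.4301 × (1/26 + 1/36)) = 3.3698
t = (x̄₁ - x̄₂) / SE = (66.31 - 76.39) / 3.3698 = -10.08 / 3.3698 = -2.991
p-value = 0.0040

Since p-value < α = 0.05, we reject H₀.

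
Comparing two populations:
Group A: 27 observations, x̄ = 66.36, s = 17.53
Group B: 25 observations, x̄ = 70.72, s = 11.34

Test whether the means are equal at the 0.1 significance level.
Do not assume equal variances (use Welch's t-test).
Welch's two-sample t-test:
H₀: μ₁ = μ₂
H₁: μ₁ ≠ μ₂
s₁²/n₁ = 17.53²/27 = 11.3815,  s₂²/n₂ = 11.34²/25 = 5.1438
SE = √(s₁²/n₁ + s₂²/n₂) = √(11.3815 + 5.1438) = 4.0651
df (Welch-Satterthwaite) = (s₁²/n₁ + s₂²/n₂)² / [(s₁²/n₁)²/(n₁-1) + (s₂²/n₂)²/(n₂-1)] ≈ 44.88
t = (x̄₁ - x̄₂) / SE = (66.36 - 70.72) / 4.0651 = -4.36 / 4.0651 = -1.073
p-value = 0.2892

Since p-value > α = 0.1, we fail to reject H₀.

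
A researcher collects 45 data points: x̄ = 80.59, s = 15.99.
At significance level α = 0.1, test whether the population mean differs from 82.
One-sample t-test:
H₀: μ = 82
H₁: μ ≠ 82
df = n - 1 = 44
t = (x̄ - μ₀) / (s/√n) = (80.59 - 82) / (15.99/√45) = -0.592
p-value = 0.5572

Since p-value > α = 0.1, we fail to reject H₀.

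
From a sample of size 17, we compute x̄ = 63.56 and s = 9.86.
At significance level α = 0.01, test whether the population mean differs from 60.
One-sample t-test:
H₀: μ = 60
H₁: μ ≠ 60
df = n - 1 = 16
t = (x̄ - μ₀) / (s/√n) = (63.56 - 60) / (9.86/√17) = 1.489
p-value = 0.1560

Since p-value > α = 0.01, we fail to reject H₀.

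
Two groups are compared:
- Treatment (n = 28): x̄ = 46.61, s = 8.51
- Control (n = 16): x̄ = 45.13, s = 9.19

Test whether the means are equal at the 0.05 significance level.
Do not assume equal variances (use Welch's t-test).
Welch's two-sample t-test:
H₀: μ₁ = μ₂
H₁: μ₁ ≠ μ₂
s₁²/n₁ = 8.51²/28 = 2.5864,  s₂²/n₂ = 9.19²/16 = 5.2785
SE = √(s₁²/n₁ + s₂²/n₂) = √(2.5864 + 5.2785) = 2.8044
df (Welch-Satterthwaite) = (s₁²/n₁ + s₂²/n₂)² / [(s₁²/n₁)²/(n₁-1) + (s₂²/n₂)²/(n₂-1)] ≈ 29.38
t = (x̄₁ - x̄₂) / SE = (46.61 - 45.13) / 2.8044 = 1.48 / 2.8044 = 0.528
p-value = 0.6016

Since p-value > α = 0.05, we fail to reject H₀.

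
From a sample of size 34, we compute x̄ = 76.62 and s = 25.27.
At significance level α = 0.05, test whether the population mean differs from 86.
One-sample t-test:
H₀: μ = 86
H₁: μ ≠ 86
df = n - 1 = 33
t = (x̄ - μ₀) / (s/√n) = (76.62 - 86) / (25.27/√34) = -2.164
p-value = 0.0378

Since p-value < α = 0.05, we reject H₀.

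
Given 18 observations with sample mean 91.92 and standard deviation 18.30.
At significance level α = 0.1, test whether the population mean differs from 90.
One-sample t-test:
H₀: μ = 90
H₁: μ ≠ 90
df = n - 1 = 17
t = (x̄ - μ₀) / (s/√n) = (91.92 - 90) / (18.30/√18) = 0.445
p-value = 0.6618

Since p-value > α = 0.1, we fail to reject H₀.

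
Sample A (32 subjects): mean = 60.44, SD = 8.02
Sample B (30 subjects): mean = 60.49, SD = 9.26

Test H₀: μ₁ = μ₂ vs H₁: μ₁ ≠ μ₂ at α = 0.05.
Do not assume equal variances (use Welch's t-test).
Welch's two-sample t-test:
H₀: μ₁ = μ₂
H₁: μ₁ ≠ μ₂
s₁²/n₁ = 8.02²/32 = 2.0100,  s₂²/n₂ = 9.26²/30 = 2.8583
SE = √(s₁²/n₁ + s₂²/n₂) = √(2.0100 + 2.8583) = 2.2064
df (Welch-Satterthwaite) = (s₁²/n₁ + s₂²/n₂)² / [(s₁²/n₁)²/(n₁-1) + (s₂²/n₂)²/(n₂-1)] ≈ 57.52
t = (x̄₁ - x̄₂) / SE = (60.44 - 60.49) / 2.2064 = -0.05 / 2.2064 = -0.023
p-value = 0.9820

Since p-value > α = 0.05, we fail to reject H₀.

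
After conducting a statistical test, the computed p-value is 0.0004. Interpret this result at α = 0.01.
Since p = 0.0004 < α = 0.01, reject H₀.
There is sufficient evidence to reject the null hypothesis; the result is statistically significant at the 0.01 level.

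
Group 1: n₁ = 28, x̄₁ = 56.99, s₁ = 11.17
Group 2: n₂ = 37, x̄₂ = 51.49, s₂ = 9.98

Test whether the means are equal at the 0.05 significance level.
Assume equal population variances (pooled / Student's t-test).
Student's two-sample t-test (equal variances):
H₀: μ₁ = μ₂
H₁: μ₁ ≠ μ₂
df = n₁ + n₂ - 2 = 63
Pooled variance s_p² = [(n₁-1)s₁² + (n₂-1)s₂²] / (n₁ + n₂ - 2) = [(27)(11.17²) + (36)(9.98²)] / 63 = 110.3869
SE = √(s_p²(1/n₁ + 1/n₂)) = √(110.3869 × (1/28 + 1/37)) = 2.6317
t = (x̄₁ - x̄₂) / SE = (56.99 - 51.49) / 2.6317 = 5.50 / 2.6317 = 2.090
p-value = 0.0407

Since p-value < α = 0.05, we reject H₀.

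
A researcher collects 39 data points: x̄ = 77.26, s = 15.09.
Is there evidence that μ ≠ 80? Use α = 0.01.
One-sample t-test:
H₀: μ = 80
H₁: μ ≠ 80
df = n - 1 = 38
t = (x̄ - μ₀) / (s/√n) = (77.26 - 80) / (15.09/√39) = -1.134
p-value = 0.2639

Since p-value > α = 0.01, we fail to reject H₀.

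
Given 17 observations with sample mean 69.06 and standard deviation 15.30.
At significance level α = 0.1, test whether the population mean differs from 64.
One-sample t-test:
H₀: μ = 64
H₁: μ ≠ 64
df = n - 1 = 16
t = (x̄ - μ₀) / (s/√n) = (69.06 - 64) / (15.30/√17) = 1.364
p-value = 0.1916

Since p-value > α = 0.1, we fail to reject H₀.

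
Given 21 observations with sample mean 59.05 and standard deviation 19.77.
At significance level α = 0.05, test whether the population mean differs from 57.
One-sample t-test:
H₀: μ = 57
H₁: μ ≠ 57
df = n - 1 = 20
t = (x̄ - μ₀) / (s/√n) = (59.05 - 57) / (19.77/√21) = 0.475
p-value = 0.6398

Since p-value > α = 0.05, we fail to reject H₀.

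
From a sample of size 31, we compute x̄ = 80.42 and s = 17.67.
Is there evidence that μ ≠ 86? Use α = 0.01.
One-sample t-test:
H₀: μ = 86
H₁: μ ≠ 86
df = n - 1 = 30
t = (x̄ - μ₀) / (s/√n) = (80.42 - 86) / (17.67/√31) = -1.758
p-value = 0.0889

Since p-value > α = 0.01, we fail to reject H₀.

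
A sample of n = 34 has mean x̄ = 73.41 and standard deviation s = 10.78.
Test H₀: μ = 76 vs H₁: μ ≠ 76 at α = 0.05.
One-sample t-test:
H₀: μ = 76
H₁: μ ≠ 76
df = n - 1 = 33
t = (x̄ - μ₀) / (s/√n) = (73.41 - 76) / (10.78/√34) = -1.401
p-value = 0.1706

Since p-value > α = 0.05, we fail to reject H₀.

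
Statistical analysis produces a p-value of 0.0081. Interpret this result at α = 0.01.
Since p = 0.0081 < α = 0.01, reject H₀.
There is sufficient evidence to reject the null hypothesis; the result is statistically significant at the 0.01 level.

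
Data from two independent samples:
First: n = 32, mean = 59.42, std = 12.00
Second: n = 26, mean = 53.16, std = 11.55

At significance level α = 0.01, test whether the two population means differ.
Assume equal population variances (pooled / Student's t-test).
Student's two-sample t-test (equal variances):
H₀: μ₁ = μ₂
H₁: μ₁ ≠ μ₂
df = n₁ + n₂ - 2 = 56
Pooled variance s_p² = [(n₁-1)s₁² + (n₂-1)s₂²] / (n₁ + n₂ - 2) = [(31)(12.00²) + (25)(11.55²)] / 56 = 139.2690
SE = √(s_p²(1/n₁ + 1/n₂)) = √(139.2690 × (1/32 + 1/26)) = 3.1159
t = (x̄₁ - x̄₂) / SE = (59.42 - 53.16) / 3.1159 = 6.26 / 3.1159 = 2.009
p-value = 0.0494

Since p-value > α = 0.01, we fail to reject H₀.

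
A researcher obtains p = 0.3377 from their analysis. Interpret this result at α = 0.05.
Since p = 0.3377 > α = 0.05, fail to reject H₀.
There is insufficient evidence to reject the null hypothesis; the result is not statistically significant at the 0.05 level.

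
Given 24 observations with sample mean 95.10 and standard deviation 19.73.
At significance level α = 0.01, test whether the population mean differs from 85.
One-sample t-test:
H₀: μ = 85
H₁: μ ≠ 85
df = n - 1 = 23
t = (x̄ - μ₀) / (s/√n) = (95.10 - 85) / (19.73/√24) = 2.508
p-value = 0.0197

Since p-value > α = 0.01, we fail to reject H₀.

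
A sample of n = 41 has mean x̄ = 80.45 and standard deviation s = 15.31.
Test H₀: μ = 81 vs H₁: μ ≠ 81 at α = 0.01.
One-sample t-test:
H₀: μ = 81
H₁: μ ≠ 81
df = n - 1 = 40
t = (x̄ - μ₀) / (s/√n) = (80.45 - 81) / (15.31/√41) = -0.230
p-value = 0.8192

Since p-value > α = 0.01, we fail to reject H₀.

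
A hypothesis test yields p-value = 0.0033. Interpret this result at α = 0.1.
Since p = 0.0033 < α = 0.1, reject H₀.
There is sufficient evidence to reject the null hypothesis; the result is statistically significant at the 0.1 level.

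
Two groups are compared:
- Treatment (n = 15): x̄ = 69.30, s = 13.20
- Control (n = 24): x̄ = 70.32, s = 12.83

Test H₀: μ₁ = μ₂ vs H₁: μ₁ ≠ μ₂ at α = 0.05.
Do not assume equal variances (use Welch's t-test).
Welch's two-sample t-test:
H₀: μ₁ = μ₂
H₁: μ₁ ≠ μ₂
s₁²/n₁ = 13.20²/15 = 11.6160,  s₂²/n₂ = 12.83²/24 = 6.8587
SE = √(s₁²/n₁ + s₂²/n₂) = √(11.6160 + 6.8587) = 4.2982
df (Welch-Satterthwaite) = (s₁²/n₁ + s₂²/n₂)² / [(s₁²/n₁)²/(n₁-1) + (s₂²/n₂)²/(n₂-1)] ≈ 29.21
t = (x̄₁ - x̄₂) / SE = (69.30 - 70.32) / 4.2982 = -1.02 / 4.2982 = -0.237
p-value = 0.8141

Since p-value > α = 0.05, we fail to reject H₀.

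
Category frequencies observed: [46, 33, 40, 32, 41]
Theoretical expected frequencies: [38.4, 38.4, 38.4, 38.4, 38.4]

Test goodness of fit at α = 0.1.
Chi-square goodness of fit test:
H₀: observed counts match expected distribution
H₁: observed counts differ from expected distribution
df = k - 1 = 4
χ² = Σ(O - E)²/E
   = (46 - 38.4)²/38.4 + (33 - 38.4)²/38.4 + (40 - 38.4)²/38.4 + (32 - 38.4)²/38.4 + (41 - 38.4)²/38.4
   = 1.504 + 0.759 + 0.067 + 1.067 + 0.176
   = 3.57
p-value = 0.4669

Since p-value > α = 0.1, we fail to reject H₀.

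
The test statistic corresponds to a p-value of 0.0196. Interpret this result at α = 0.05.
Since p = 0.0196 < α = 0.05, reject H₀.
There is sufficient evidence to reject the null hypothesis; the result is statistically significant at the 0.05 level.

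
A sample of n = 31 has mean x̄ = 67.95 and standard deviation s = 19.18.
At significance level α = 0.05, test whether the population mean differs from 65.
One-sample t-test:
H₀: μ = 65
H₁: μ ≠ 65
df = n - 1 = 30
t = (x̄ - μ₀) / (s/√n) = (67.95 - 65) / (19.18/√31) = 0.856
p-value = 0.3986

Since p-value > α = 0.05, we fail to reject H₀.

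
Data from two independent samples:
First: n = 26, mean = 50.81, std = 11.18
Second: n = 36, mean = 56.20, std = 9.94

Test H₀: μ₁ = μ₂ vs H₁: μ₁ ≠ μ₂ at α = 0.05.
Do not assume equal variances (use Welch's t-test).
Welch's two-sample t-test:
H₀: μ₁ = μ₂
H₁: μ₁ ≠ μ₂
s₁²/n₁ = 11.18²/26 = 4.8074,  s₂²/n₂ = 9.94²/36 = 2.7445
SE = √(s₁²/n₁ + s₂²/n₂) = √(4.8074 + 2.7445) = 2.7481
df (Welch-Satterthwaite) = (s₁²/n₁ + s₂²/n₂)² / [(s₁²/n₁)²/(n₁-1) + (s₂²/n₂)²/(n₂-1)] ≈ 50.04
t = (x̄₁ - x̄₂) / SE = (50.81 - 56.20) / 2.7481 = -5.39 / 2.7481 = -1.961
p-value = 0.0554

Since p-value > α = 0.05, we fail to reject H₀.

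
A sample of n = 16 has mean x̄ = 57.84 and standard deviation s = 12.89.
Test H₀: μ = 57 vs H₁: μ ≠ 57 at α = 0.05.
One-sample t-test:
H₀: μ = 57
H₁: μ ≠ 57
df = n - 1 = 15
t = (x̄ - μ₀) / (s/√n) = (57.84 - 57) / (12.89/√16) = 0.261
p-value = 0.7979

Since p-value > α = 0.05, we fail to reject H₀.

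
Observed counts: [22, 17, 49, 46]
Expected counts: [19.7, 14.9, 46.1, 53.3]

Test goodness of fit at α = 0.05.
Chi-square goodness of fit test:
H₀: observed counts match expected distribution
H₁: observed counts differ from expected distribution
df = k - 1 = 3
χ² = Σ(O - E)²/E
   = (22 - 19.7)²/19.7 + (17 - 14.9)²/14.9 + (49 - 46.1)²/46.1 + (46 - 53.3)²/53.3
   = 0.269 + 0.296 + 0.182 + 1.000
   = 1.75
p-value = 0.6266

Since p-value > α = 0.05, we fail to reject H₀.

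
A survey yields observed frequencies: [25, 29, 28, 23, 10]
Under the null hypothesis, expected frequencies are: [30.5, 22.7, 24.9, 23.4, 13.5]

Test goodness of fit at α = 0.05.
Chi-square goodness of fit test:
H₀: observed counts match expected distribution
H₁: observed counts differ from expected distribution
df = k - 1 = 4
χ² = Σ(O - E)²/E
   = (25 - 30.5)²/30.5 + (29 - 22.7)²/22.7 + (28 - 24.9)²/24.9 + (23 - 23.4)²/23.4 + (10 - 13.5)²/13.5
   = 0.992 + 1.748 + 0.386 + 0.007 + 0.907
   = 4.04
p-value = 0.4006

Since p-value > α = 0.05, we fail to reject H₀.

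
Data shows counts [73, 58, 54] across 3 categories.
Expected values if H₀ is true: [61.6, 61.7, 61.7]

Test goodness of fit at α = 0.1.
Chi-square goodness of fit test:
H₀: observed counts match expected distribution
H₁: observed counts differ from expected distribution
df = k - 1 = 2
χ² = Σ(O - E)²/E
   = (73 - 61.6)²/61.6 + (58 - 61.7)²/61.7 + (54 - 61.7)²/61.7
   = 2.110 + 0.222 + 0.961
   = 3.29
p-value = 0.1928

Since p-value > α = 0.1, we fail to reject H₀.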